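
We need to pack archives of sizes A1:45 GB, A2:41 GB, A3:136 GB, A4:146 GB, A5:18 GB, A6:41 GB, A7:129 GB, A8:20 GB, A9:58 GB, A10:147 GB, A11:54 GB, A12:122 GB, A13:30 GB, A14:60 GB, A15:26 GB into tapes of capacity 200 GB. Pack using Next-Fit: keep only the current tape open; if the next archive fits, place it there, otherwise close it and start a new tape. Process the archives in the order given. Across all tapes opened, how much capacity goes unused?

A1 (45 GB) → tape 1 (remaining 155 GB)
A2 (41 GB) → tape 1 (remaining 114 GB)
A3 (136 GB) → tape 2 (remaining 64 GB)
A4 (146 GB) → tape 3 (remaining 54 GB)
A5 (18 GB) → tape 3 (remaining 36 GB)
A6 (41 GB) → tape 4 (remaining 159 GB)
A7 (129 GB) → tape 4 (remaining 30 GB)
A8 (20 GB) → tape 4 (remaining 10 GB)
A9 (58 GB) → tape 5 (remaining 142 GB)
A10 (147 GB) → tape 6 (remaining 53 GB)
A11 (54 GB) → tape 7 (remaining 146 GB)
A12 (122 GB) → tape 7 (remaining 24 GB)
A13 (30 GB) → tape 8 (remaining 170 GB)
A14 (60 GB) → tape 8 (remaining 110 GB)
A15 (26 GB) → tape 8 (remaining 84 GB)
8 tapes × 200 GB = 1600 GB; used 1073 GB; unused 527 GB.

527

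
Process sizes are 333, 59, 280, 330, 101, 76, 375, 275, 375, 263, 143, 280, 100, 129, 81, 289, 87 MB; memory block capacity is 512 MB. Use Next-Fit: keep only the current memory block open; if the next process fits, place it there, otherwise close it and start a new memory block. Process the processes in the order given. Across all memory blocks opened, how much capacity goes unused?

1032

333 MB → memory block 1 (remaining 179 MB)
59 MB → memory block 1 (remaining 120 MB)
280 MB → memory block 2 (remaining 232 MB)
330 MB → memory block 3 (remaining 182 MB)
101 MB → memory block 3 (remaining 81 MB)
76 MB → memory block 3 (remaining 5 MB)
375 MB → memory block 4 (remaining 137 MB)
275 MB → memory block 5 (remaining 237 MB)
375 MB → memory block 6 (remaining 137 MB)
263 MB → memory block 7 (remaining 249 MB)
143 MB → memory block 7 (remaining 106 MB)
280 MB → memory block 8 (remaining 232 MB)
100 MB → memory block 8 (remaining 132 MB)
129 MB → memory block 8 (remaining 3 MB)
81 MB → memory block 9 (remaining 431 MB)
289 MB → memory block 9 (remaining 142 MB)
87 MB → memory block 9 (remaining 55 MB)
9 memory blocks × 512 MB = 4608 MB; used 3576 MB; unused 1032 MB.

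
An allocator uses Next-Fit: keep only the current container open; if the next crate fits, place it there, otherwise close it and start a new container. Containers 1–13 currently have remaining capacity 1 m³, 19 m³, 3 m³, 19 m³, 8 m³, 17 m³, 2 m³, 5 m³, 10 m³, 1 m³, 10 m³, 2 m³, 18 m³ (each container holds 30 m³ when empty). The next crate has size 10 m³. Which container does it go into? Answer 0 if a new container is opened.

13

Next-Fit only looks at container 13, which has 18 m³ free.
10 m³ fits there.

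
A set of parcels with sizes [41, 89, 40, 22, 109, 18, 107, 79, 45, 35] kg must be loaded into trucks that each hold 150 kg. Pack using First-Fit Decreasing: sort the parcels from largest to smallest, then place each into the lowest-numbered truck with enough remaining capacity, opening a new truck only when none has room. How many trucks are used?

5 trucks

Sorted descending: 109, 107, 89, 79, 45, 41, 40, 35, 22, 18.
truck 1: place 109 kg, 41 kg left
truck 2: place 107 kg, 43 kg left
truck 3: place 89 kg, 61 kg left
truck 4: place 79 kg, 71 kg left
truck 3: place 45 kg, 16 kg left
truck 1: place 41 kg, 0 kg left
truck 2: place 40 kg, 3 kg left
truck 4: place 35 kg, 36 kg left
truck 4: place 22 kg, 14 kg left
truck 5: place 18 kg, 132 kg left
Final trucks: [109,41] [107,40] [89,45] [79,35,22] [18].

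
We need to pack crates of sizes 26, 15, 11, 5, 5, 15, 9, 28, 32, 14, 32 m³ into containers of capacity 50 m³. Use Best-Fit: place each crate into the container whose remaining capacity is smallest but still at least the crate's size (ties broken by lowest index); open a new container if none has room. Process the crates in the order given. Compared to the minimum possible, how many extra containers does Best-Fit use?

1

Best-Fit: [26,15,5] [11,5,15,9] [28] [32,14] [32] → 5 containers.
Total size 192 m³; any packing needs at least ⌈192/50⌉ = 4 containers.
An optimal packing achieves that bound: [32,15] [32,15] [28,11,9] [26,14,5,5] → 4 containers.
Excess: 5 − 4 = 1.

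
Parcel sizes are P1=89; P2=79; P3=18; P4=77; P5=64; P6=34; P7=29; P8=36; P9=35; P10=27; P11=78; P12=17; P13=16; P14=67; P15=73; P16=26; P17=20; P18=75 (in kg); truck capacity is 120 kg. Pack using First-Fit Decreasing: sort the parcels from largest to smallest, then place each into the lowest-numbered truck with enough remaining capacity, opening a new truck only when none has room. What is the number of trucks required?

8 trucks

Sorted descending: 89, 79, 78, 77, 75, 73, 67, 64, 36, 35, 34, 29, 27, 26, 20, 18, 17, 16.
truck 1: place 89 kg, 31 kg left
truck 2: place 79 kg, 41 kg left
truck 3: place 78 kg, 42 kg left
truck 4: place 77 kg, 43 kg left
truck 5: place 75 kg, 45 kg left
truck 6: place 73 kg, 47 kg left
truck 7: place 67 kg, 53 kg left
truck 8: place 64 kg, 56 kg left
truck 2: place 36 kg, 5 kg left
truck 3: place 35 kg, 7 kg left
truck 4: place 34 kg, 9 kg left
truck 1: place 29 kg, 2 kg left
truck 5: place 27 kg, 18 kg left
truck 6: place 26 kg, 21 kg left
truck 6: place 20 kg, 1 kg left
truck 5: place 18 kg, 0 kg left
truck 7: place 17 kg, 36 kg left
truck 7: place 16 kg, 20 kg left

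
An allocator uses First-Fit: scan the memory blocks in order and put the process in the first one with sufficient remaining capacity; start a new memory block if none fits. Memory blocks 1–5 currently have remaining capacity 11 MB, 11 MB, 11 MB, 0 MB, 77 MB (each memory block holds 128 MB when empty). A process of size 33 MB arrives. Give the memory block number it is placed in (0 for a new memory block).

5

Memory blocks with room: memory block 5 (77 MB).
The first with room is memory block 5.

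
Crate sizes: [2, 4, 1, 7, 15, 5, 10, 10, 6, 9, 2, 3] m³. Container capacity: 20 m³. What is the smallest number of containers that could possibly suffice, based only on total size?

4 containers

Total size = 2 + 4 + 1 + 7 + 15 + 5 + 10 + 10 + 6 + 9 + 2 + 3 = 74 m³.
⌈74 / 20⌉ = 4.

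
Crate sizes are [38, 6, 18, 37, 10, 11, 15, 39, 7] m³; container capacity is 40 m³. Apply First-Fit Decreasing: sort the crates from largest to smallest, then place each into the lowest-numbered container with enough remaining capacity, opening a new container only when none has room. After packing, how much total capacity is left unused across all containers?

Sorted descending: 39, 38, 37, 18, 15, 11, 10, 7, 6.
39 m³ → container 1 (remaining 1 m³)
38 m³ → container 2 (remaining 2 m³)
37 m³ → container 3 (remaining 3 m³)
18 m³ → container 4 (remaining 22 m³)
15 m³ → container 4 (remaining 7 m³)
11 m³ → container 5 (remaining 29 m³)
10 m³ → container 5 (remaining 19 m³)
7 m³ → container 4 (remaining 0 m³)
6 m³ → container 5 (remaining 13 m³)
5 containers × 40 m³ = 200 m³; used 181 m³; unused 19 m³.

19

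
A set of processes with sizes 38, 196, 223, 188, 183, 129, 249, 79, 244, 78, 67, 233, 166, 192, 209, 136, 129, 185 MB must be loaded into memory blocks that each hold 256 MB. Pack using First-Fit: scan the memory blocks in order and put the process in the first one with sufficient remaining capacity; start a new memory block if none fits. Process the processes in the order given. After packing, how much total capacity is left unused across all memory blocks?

memory block 1: place 38 MB, 218 MB left
memory block 1: place 196 MB, 22 MB left
memory block 2: place 223 MB, 33 MB left
memory block 3: place 188 MB, 68 MB left
memory block 4: place 183 MB, 73 MB left
memory block 5: place 129 MB, 127 MB left
memory block 6: place 249 MB, 7 MB left
memory block 5: place 79 MB, 48 MB left
memory block 7: place 244 MB, 12 MB left
memory block 8: place 78 MB, 178 MB left
memory block 3: place 67 MB, 1 MB left
memory block 9: place 233 MB, 23 MB left
memory block 8: place 166 MB, 12 MB left
memory block 10: place 192 MB, 64 MB left
memory block 11: place 209 MB, 47 MB left
memory block 12: place 136 MB, 120 MB left
memory block 13: place 129 MB, 127 MB left
memory block 14: place 185 MB, 71 MB left
14 memory blocks × 256 MB = 3584 MB; used 2924 MB; unused 660 MB.

660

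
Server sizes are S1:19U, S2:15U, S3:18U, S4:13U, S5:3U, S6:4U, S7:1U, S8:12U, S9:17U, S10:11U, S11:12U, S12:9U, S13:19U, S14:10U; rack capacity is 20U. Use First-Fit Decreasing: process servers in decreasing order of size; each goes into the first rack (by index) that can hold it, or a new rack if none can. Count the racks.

Sorted descending: 19, 19, 18, 17, 15, 13, 12, 12, 11, 10, 9, 4, 3, 1.
rack 1: place 19U, 1U left
rack 2: place 19U, 1U left
rack 3: place 18U, 2U left
rack 4: place 17U, 3U left
rack 5: place 15U, 5U left
rack 6: place 13U, 7U left
rack 7: place 12U, 8U left
rack 8: place 12U, 8U left
rack 9: place 11U, 9U left
rack 10: place 10U, 10U left
rack 9: place 9U, 0U left
rack 5: place 4U, 1U left
rack 4: place 3U, 0U left
rack 1: place 1U, 0U left

10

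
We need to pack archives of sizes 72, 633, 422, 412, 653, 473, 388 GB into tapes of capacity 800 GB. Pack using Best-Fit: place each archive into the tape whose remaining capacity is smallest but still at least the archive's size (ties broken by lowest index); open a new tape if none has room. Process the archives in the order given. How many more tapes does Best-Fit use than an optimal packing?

Best-Fit: [72,633] [422] [412,388] [653] [473] → 5 tapes.
5 archives exceed 400 GB (half the capacity), and no two of those can share a tape, so at least 5 tapes are needed.
So 5 is already optimal.

0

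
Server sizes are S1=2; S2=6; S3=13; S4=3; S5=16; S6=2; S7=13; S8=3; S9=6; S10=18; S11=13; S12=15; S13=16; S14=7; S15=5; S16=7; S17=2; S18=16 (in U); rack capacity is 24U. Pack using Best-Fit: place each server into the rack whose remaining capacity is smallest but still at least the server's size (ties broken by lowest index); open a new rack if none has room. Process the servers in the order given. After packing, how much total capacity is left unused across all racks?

rack 1: place S1 (2U), 22U left
rack 1: place S2 (6U), 16U left
rack 1: place S3 (13U), 3U left
rack 1: place S4 (3U), 0U left
rack 2: place S5 (16U), 8U left
rack 2: place S6 (2U), 6U left
rack 3: place S7 (13U), 11U left
rack 2: place S8 (3U), 3U left
rack 3: place S9 (6U), 5U left
rack 4: place S10 (18U), 6U left
rack 5: place S11 (13U), 11U left
rack 6: place S12 (15U), 9U left
rack 7: place S13 (16U), 8U left
rack 7: place S14 (7U), 1U left
rack 3: place S15 (5U), 0U left
rack 6: place S16 (7U), 2U left
rack 6: place S17 (2U), 0U left
rack 8: place S18 (16U), 8U left
8 racks × 24U = 192U; used 163U; unused 29U.

29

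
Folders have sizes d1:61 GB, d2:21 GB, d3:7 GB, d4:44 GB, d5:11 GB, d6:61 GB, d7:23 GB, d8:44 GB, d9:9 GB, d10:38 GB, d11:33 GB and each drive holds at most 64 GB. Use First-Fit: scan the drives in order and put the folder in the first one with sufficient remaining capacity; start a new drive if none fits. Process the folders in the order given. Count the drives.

7 drives

drive 1: place d1 (61 GB), 3 GB left
drive 2: place d2 (21 GB), 43 GB left
drive 2: place d3 (7 GB), 36 GB left
drive 3: place d4 (44 GB), 20 GB left
drive 2: place d5 (11 GB), 25 GB left
drive 4: place d6 (61 GB), 3 GB left
drive 2: place d7 (23 GB), 2 GB left
drive 5: place d8 (44 GB), 20 GB left
drive 3: place d9 (9 GB), 11 GB left
drive 6: place d10 (38 GB), 26 GB left
drive 7: place d11 (33 GB), 31 GB left
Final drives: [61] [21,7,11,23] [44,9] [61] [44] [38] [33].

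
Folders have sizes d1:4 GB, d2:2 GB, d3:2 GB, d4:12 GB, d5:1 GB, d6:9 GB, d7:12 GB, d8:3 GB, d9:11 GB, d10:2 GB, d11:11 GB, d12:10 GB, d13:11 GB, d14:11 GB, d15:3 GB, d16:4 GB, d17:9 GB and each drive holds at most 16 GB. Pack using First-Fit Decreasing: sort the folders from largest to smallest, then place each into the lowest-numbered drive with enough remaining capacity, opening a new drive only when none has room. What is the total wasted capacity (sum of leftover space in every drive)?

Sorted descending: 12, 12, 11, 11, 11, 11, 10, 9, 9, 4, 4, 3, 3, 2, 2, 2, 1.
drive 1: place 12 GB, 4 GB left
drive 2: place 12 GB, 4 GB left
drive 3: place 11 GB, 5 GB left
drive 4: place 11 GB, 5 GB left
drive 5: place 11 GB, 5 GB left
drive 6: place 11 GB, 5 GB left
drive 7: place 10 GB, 6 GB left
drive 8: place 9 GB, 7 GB left
drive 9: place 9 GB, 7 GB left
drive 1: place 4 GB, 0 GB left
drive 2: place 4 GB, 0 GB left
drive 3: place 3 GB, 2 GB left
drive 4: place 3 GB, 2 GB left
drive 3: place 2 GB, 0 GB left
drive 4: place 2 GB, 0 GB left
drive 5: place 2 GB, 3 GB left
drive 5: place 1 GB, 2 GB left
9 drives × 16 GB = 144 GB; used 117 GB; unused 27 GB.

27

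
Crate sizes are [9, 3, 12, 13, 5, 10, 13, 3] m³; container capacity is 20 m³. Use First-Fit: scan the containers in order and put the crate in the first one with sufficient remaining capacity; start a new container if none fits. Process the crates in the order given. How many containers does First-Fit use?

9 m³ → container 1 (remaining 11 m³)
3 m³ → container 1 (remaining 8 m³)
12 m³ → container 2 (remaining 8 m³)
13 m³ → container 3 (remaining 7 m³)
5 m³ → container 1 (remaining 3 m³)
10 m³ → container 4 (remaining 10 m³)
13 m³ → container 5 (remaining 7 m³)
3 m³ → container 1 (remaining 0 m³)

5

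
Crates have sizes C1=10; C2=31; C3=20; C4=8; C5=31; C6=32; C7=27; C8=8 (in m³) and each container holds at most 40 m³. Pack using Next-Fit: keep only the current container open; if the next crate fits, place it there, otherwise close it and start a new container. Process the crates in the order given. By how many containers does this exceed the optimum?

Next-Fit: [10] [31] [20,8] [31] [32] [27,8] → 6 containers.
Total size 167 m³; any packing needs at least ⌈167/40⌉ = 5 containers.
An optimal packing achieves that bound: [32,8] [31,8] [31] [27,10] [20] → 5 containers.
Excess: 6 − 5 = 1.

1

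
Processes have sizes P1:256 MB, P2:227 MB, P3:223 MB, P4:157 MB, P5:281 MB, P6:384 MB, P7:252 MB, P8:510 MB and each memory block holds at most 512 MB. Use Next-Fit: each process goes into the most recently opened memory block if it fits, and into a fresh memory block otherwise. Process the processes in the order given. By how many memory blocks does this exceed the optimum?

1

Next-Fit: [256,227] [223,157] [281] [384] [252] [510] → 6 memory blocks.
Total size 2290 MB; any packing needs at least ⌈2290/512⌉ = 5 memory blocks.
An optimal packing achieves that bound: [510] [384] [281,227] [256,252] [223,157] → 5 memory blocks.
Excess: 6 − 5 = 1.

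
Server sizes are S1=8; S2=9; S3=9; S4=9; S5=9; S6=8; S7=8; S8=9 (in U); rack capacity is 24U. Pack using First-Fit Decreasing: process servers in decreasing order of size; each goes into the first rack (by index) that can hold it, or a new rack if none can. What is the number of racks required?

Sorted descending: 9, 9, 9, 9, 9, 8, 8, 8.
9U → rack 1 (remaining 15U)
9U → rack 1 (remaining 6U)
9U → rack 2 (remaining 15U)
9U → rack 2 (remaining 6U)
9U → rack 3 (remaining 15U)
8U → rack 3 (remaining 7U)
8U → rack 4 (remaining 16U)
8U → rack 4 (remaining 8U)
Final racks: [9,9] [9,9] [9,8] [8,8].

4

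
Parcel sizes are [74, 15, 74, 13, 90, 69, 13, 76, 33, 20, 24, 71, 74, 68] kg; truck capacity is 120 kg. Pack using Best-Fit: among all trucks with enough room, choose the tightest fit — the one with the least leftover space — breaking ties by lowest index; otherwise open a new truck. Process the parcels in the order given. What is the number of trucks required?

8

74 kg → truck 1 (remaining 46 kg)
15 kg → truck 1 (remaining 31 kg)
74 kg → truck 2 (remaining 46 kg)
13 kg → truck 1 (remaining 18 kg)
90 kg → truck 3 (remaining 30 kg)
69 kg → truck 4 (remaining 51 kg)
13 kg → truck 1 (remaining 5 kg)
76 kg → truck 5 (remaining 44 kg)
33 kg → truck 5 (remaining 11 kg)
20 kg → truck 3 (remaining 10 kg)
24 kg → truck 2 (remaining 22 kg)
71 kg → truck 6 (remaining 49 kg)
74 kg → truck 7 (remaining 46 kg)
68 kg → truck 8 (remaining 52 kg)
Final trucks: [74,15,13,13] [74,24] [90,20] [69] [76,33] [71] [74] [68].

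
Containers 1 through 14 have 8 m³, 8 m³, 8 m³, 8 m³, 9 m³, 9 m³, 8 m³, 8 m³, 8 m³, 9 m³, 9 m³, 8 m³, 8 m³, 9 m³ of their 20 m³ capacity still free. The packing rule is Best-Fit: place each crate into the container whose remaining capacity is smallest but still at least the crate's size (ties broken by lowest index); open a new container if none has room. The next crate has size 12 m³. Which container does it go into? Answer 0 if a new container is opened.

0

No container has ≥ 12 m³ free, so a new container is opened.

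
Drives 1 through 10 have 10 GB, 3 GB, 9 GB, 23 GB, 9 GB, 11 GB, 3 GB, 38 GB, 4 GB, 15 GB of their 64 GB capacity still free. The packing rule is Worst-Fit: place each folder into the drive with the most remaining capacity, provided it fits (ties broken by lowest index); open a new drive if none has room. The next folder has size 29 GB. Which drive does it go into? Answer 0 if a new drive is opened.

Drives with room: drive 8 (38 GB).
Most room is drive 8 with 38 GB free.

8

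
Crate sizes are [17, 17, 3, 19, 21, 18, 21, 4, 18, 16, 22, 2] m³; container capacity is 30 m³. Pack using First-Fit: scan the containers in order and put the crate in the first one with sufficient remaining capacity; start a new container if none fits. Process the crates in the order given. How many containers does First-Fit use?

container 1: place 17 m³, 13 m³ left
container 2: place 17 m³, 13 m³ left
container 1: place 3 m³, 10 m³ left
container 3: place 19 m³, 11 m³ left
container 4: place 21 m³, 9 m³ left
container 5: place 18 m³, 12 m³ left
container 6: place 21 m³, 9 m³ left
container 1: place 4 m³, 6 m³ left
container 7: place 18 m³, 12 m³ left
container 8: place 16 m³, 14 m³ left
container 9: place 22 m³, 8 m³ left
container 1: place 2 m³, 4 m³ left

9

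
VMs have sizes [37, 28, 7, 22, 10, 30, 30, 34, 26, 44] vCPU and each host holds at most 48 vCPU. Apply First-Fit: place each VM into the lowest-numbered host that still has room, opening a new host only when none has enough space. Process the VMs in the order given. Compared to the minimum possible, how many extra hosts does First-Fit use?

0

First-Fit: [37,7] [28,10] [22,26] [30] [30] [34] [44] → 7 hosts.
7 VMs exceed 24 vCPU (half the capacity), and no two of those can share a host, so at least 7 hosts are needed.
So 7 is already optimal.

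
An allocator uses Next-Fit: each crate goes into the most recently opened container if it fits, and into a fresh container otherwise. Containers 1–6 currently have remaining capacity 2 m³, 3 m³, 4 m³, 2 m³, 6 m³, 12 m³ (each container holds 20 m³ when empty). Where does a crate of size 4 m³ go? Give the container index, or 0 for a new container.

Next-Fit only looks at container 6, which has 12 m³ free.
4 m³ fits there.

6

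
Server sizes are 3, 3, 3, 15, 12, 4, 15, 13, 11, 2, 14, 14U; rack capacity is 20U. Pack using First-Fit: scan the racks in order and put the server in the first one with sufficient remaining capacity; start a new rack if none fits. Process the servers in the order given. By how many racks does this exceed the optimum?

1

First-Fit: [3,3,3,4,2] [15] [12] [15] [13] [11] [14] [14] → 8 racks.
7 servers exceed 10U (half the capacity), and no two of those can share a rack, so at least 7 racks are needed.
An optimal packing achieves that bound: [15,4] [15,3,2] [14,3,3] [14] [13] [12] [11] → 7 racks.
Excess: 8 − 7 = 1.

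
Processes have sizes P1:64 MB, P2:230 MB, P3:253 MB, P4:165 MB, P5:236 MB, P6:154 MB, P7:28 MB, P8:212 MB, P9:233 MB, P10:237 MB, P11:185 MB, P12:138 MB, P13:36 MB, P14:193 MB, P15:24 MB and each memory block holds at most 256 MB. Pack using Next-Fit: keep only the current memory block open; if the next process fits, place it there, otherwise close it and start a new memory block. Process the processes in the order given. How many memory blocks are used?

P1 (64 MB) → memory block 1 (remaining 192 MB)
P2 (230 MB) → memory block 2 (remaining 26 MB)
P3 (253 MB) → memory block 3 (remaining 3 MB)
P4 (165 MB) → memory block 4 (remaining 91 MB)
P5 (236 MB) → memory block 5 (remaining 20 MB)
P6 (154 MB) → memory block 6 (remaining 102 MB)
P7 (28 MB) → memory block 6 (remaining 74 MB)
P8 (212 MB) → memory block 7 (remaining 44 MB)
P9 (233 MB) → memory block 8 (remaining 23 MB)
P10 (237 MB) → memory block 9 (remaining 19 MB)
P11 (185 MB) → memory block 10 (remaining 71 MB)
P12 (138 MB) → memory block 11 (remaining 118 MB)
P13 (36 MB) → memory block 11 (remaining 82 MB)
P14 (193 MB) → memory block 12 (remaining 63 MB)
P15 (24 MB) → memory block 12 (remaining 39 MB)
Final memory blocks: [64] [230] [253] [165] [236] [154,28] [212] [233] [237] [185] [138,36] [193,24].

12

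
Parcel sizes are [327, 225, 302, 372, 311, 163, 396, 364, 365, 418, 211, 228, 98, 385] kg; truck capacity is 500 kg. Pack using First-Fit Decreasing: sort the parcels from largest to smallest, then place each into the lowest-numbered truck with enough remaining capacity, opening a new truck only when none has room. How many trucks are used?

11 trucks

Sorted descending: 418, 396, 385, 372, 365, 364, 327, 311, 302, 228, 225, 211, 163, 98.
Put 418 kg in truck 1; 82 kg remain.
Put 396 kg in truck 2; 104 kg remain.
Put 385 kg in truck 3; 115 kg remain.
Put 372 kg in truck 4; 128 kg remain.
Put 365 kg in truck 5; 135 kg remain.
Put 364 kg in truck 6; 136 kg remain.
Put 327 kg in truck 7; 173 kg remain.
Put 311 kg in truck 8; 189 kg remain.
Put 302 kg in truck 9; 198 kg remain.
Put 228 kg in truck 10; 272 kg remain.
Put 225 kg in truck 10; 47 kg remain.
Put 211 kg in truck 11; 289 kg remain.
Put 163 kg in truck 7; 10 kg remain.
Put 98 kg in truck 2; 6 kg remain.
Final trucks: [418] [396,98] [385] [372] [365] [364] [327,163] [311] [302] [228,225] [211].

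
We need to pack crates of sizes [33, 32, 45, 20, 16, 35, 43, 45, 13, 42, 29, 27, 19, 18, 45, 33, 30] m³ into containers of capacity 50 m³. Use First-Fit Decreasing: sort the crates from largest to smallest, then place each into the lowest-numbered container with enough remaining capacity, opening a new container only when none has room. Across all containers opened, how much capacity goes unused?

75

Sorted descending: 45, 45, 45, 43, 42, 35, 33, 33, 32, 30, 29, 27, 20, 19, 18, 16, 13.
container 1: place 45 m³, 5 m³ left
container 2: place 45 m³, 5 m³ left
container 3: place 45 m³, 5 m³ left
container 4: place 43 m³, 7 m³ left
container 5: place 42 m³, 8 m³ left
container 6: place 35 m³, 15 m³ left
container 7: place 33 m³, 17 m³ left
container 8: place 33 m³, 17 m³ left
container 9: place 32 m³, 18 m³ left
container 10: place 30 m³, 20 m³ left
container 11: place 29 m³, 21 m³ left
container 12: place 27 m³, 23 m³ left
container 10: place 20 m³, 0 m³ left
container 11: place 19 m³, 2 m³ left
container 9: place 18 m³, 0 m³ left
container 7: place 16 m³, 1 m³ left
container 6: place 13 m³, 2 m³ left
12 containers × 50 m³ = 600 m³; used 525 m³; unused 75 m³.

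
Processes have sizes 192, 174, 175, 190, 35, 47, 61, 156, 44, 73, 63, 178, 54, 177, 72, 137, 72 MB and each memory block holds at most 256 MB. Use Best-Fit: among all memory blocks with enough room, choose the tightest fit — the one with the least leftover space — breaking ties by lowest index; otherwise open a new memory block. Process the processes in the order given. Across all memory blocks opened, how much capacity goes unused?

Put 192 MB in memory block 1; 64 MB remain.
Put 174 MB in memory block 2; 82 MB remain.
Put 175 MB in memory block 3; 81 MB remain.
Put 190 MB in memory block 4; 66 MB remain.
Put 35 MB in memory block 1; 29 MB remain.
Put 47 MB in memory block 4; 19 MB remain.
Put 61 MB in memory block 3; 20 MB remain.
Put 156 MB in memory block 5; 100 MB remain.
Put 44 MB in memory block 2; 38 MB remain.
Put 73 MB in memory block 5; 27 MB remain.
Put 63 MB in memory block 6; 193 MB remain.
Put 178 MB in memory block 6; 15 MB remain.
Put 54 MB in memory block 7; 202 MB remain.
Put 177 MB in memory block 7; 25 MB remain.
Put 72 MB in memory block 8; 184 MB remain.
Put 137 MB in memory block 8; 47 MB remain.
Put 72 MB in memory block 9; 184 MB remain.
9 memory blocks × 256 MB = 2304 MB; used 1900 MB; unused 404 MB.

404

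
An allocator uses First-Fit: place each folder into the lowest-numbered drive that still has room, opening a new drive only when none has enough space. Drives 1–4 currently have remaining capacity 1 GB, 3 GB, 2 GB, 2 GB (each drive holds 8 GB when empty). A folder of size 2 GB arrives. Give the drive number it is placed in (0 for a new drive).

Drives with room: drive 2 (3 GB), drive 3 (2 GB), drive 4 (2 GB).
The first with room is drive 2.

2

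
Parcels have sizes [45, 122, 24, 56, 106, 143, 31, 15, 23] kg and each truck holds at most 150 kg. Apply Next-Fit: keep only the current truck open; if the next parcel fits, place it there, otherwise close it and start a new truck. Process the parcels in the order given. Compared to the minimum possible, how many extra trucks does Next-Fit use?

2

Next-Fit: [45] [122,24] [56] [106] [143] [31,15,23] → 6 trucks.
Total size 565 kg; any packing needs at least ⌈565/150⌉ = 4 trucks.
An optimal packing achieves that bound: [143] [122,24] [106,31] [56,45,23,15] → 4 trucks.
Excess: 6 − 4 = 2.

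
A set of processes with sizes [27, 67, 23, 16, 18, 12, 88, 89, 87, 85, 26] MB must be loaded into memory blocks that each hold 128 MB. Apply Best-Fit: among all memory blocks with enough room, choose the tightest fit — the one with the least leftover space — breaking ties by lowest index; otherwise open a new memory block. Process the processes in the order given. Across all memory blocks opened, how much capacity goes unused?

memory block 1: place 27 MB, 101 MB left
memory block 1: place 67 MB, 34 MB left
memory block 1: place 23 MB, 11 MB left
memory block 2: place 16 MB, 112 MB left
memory block 2: place 18 MB, 94 MB left
memory block 2: place 12 MB, 82 MB left
memory block 3: place 88 MB, 40 MB left
memory block 4: place 89 MB, 39 MB left
memory block 5: place 87 MB, 41 MB left
memory block 6: place 85 MB, 43 MB left
memory block 4: place 26 MB, 13 MB left
6 memory blocks × 128 MB = 768 MB; used 538 MB; unused 230 MB.

230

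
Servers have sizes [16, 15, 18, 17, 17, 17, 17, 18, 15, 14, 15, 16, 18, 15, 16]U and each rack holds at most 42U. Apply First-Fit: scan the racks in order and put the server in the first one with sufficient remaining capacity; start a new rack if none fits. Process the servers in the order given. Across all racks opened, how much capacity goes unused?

rack 1: place 16U, 26U left
rack 1: place 15U, 11U left
rack 2: place 18U, 24U left
rack 2: place 17U, 7U left
rack 3: place 17U, 25U left
rack 3: place 17U, 8U left
rack 4: place 17U, 25U left
rack 4: place 18U, 7U left
rack 5: place 15U, 27U left
rack 5: place 14U, 13U left
rack 6: place 15U, 27U left
rack 6: place 16U, 11U left
rack 7: place 18U, 24U left
rack 7: place 15U, 9U left
rack 8: place 16U, 26U left
8 racks × 42U = 336U; used 244U; unused 92U.

92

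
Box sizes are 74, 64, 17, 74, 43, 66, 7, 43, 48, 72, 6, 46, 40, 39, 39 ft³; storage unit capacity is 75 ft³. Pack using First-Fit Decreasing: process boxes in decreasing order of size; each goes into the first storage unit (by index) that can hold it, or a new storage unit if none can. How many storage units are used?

12 storage units

Sorted descending: 74, 74, 72, 66, 64, 48, 46, 43, 43, 40, 39, 39, 17, 7, 6.
storage unit 1: place 74 ft³, 1 ft³ left
storage unit 2: place 74 ft³, 1 ft³ left
storage unit 3: place 72 ft³, 3 ft³ left
storage unit 4: place 66 ft³, 9 ft³ left
storage unit 5: place 64 ft³, 11 ft³ left
storage unit 6: place 48 ft³, 27 ft³ left
storage unit 7: place 46 ft³, 29 ft³ left
storage unit 8: place 43 ft³, 32 ft³ left
storage unit 9: place 43 ft³, 32 ft³ left
storage unit 10: place 40 ft³, 35 ft³ left
storage unit 11: place 39 ft³, 36 ft³ left
storage unit 12: place 39 ft³, 36 ft³ left
storage unit 6: place 17 ft³, 10 ft³ left
storage unit 4: place 7 ft³, 2 ft³ left
storage unit 5: place 6 ft³, 5 ft³ left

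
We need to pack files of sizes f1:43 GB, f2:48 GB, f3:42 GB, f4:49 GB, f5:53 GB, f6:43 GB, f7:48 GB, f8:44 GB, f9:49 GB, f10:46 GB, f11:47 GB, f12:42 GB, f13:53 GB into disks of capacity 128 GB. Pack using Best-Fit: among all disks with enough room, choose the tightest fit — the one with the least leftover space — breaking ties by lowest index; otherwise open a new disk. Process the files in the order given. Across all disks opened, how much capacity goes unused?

289

Put f1 (43 GB) in disk 1; 85 GB remain.
Put f2 (48 GB) in disk 1; 37 GB remain.
Put f3 (42 GB) in disk 2; 86 GB remain.
Put f4 (49 GB) in disk 2; 37 GB remain.
Put f5 (53 GB) in disk 3; 75 GB remain.
Put f6 (43 GB) in disk 3; 32 GB remain.
Put f7 (48 GB) in disk 4; 80 GB remain.
Put f8 (44 GB) in disk 4; 36 GB remain.
Put f9 (49 GB) in disk 5; 79 GB remain.
Put f10 (46 GB) in disk 5; 33 GB remain.
Put f11 (47 GB) in disk 6; 81 GB remain.
Put f12 (42 GB) in disk 6; 39 GB remain.
Put f13 (53 GB) in disk 7; 75 GB remain.
7 disks × 128 GB = 896 GB; used 607 GB; unused 289 GB.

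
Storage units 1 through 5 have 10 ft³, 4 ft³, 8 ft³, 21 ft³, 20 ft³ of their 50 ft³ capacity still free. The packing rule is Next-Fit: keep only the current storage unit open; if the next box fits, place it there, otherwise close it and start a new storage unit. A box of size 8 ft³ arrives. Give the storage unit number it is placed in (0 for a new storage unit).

Next-Fit only looks at storage unit 5, which has 20 ft³ free.
8 ft³ fits there.

5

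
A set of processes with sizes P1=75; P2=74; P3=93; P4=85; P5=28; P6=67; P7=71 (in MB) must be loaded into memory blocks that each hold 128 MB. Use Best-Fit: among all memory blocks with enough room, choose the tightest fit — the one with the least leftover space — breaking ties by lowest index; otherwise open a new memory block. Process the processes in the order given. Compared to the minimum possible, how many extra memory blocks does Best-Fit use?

Best-Fit: [75] [74] [93,28] [85] [67] [71] → 6 memory blocks.
6 processes exceed 64 MB (half the capacity), and no two of those can share a memory block, so at least 6 memory blocks are needed.
So 6 is already optimal.

0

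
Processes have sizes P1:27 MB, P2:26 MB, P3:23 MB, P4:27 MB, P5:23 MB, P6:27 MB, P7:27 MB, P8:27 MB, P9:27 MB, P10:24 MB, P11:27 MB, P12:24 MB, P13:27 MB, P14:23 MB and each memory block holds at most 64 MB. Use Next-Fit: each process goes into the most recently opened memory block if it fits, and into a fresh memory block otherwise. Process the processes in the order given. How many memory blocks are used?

7

memory block 1: place P1 (27 MB), 37 MB left
memory block 1: place P2 (26 MB), 11 MB left
memory block 2: place P3 (23 MB), 41 MB left
memory block 2: place P4 (27 MB), 14 MB left
memory block 3: place P5 (23 MB), 41 MB left
memory block 3: place P6 (27 MB), 14 MB left
memory block 4: place P7 (27 MB), 37 MB left
memory block 4: place P8 (27 MB), 10 MB left
memory block 5: place P9 (27 MB), 37 MB left
memory block 5: place P10 (24 MB), 13 MB left
memory block 6: place P11 (27 MB), 37 MB left
memory block 6: place P12 (24 MB), 13 MB left
memory block 7: place P13 (27 MB), 37 MB left
memory block 7: place P14 (23 MB), 14 MB left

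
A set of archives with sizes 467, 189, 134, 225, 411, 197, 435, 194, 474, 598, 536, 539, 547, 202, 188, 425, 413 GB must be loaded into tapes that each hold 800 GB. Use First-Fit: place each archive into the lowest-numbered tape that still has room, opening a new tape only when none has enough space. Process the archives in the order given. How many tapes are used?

10

tape 1: place 467 GB, 333 GB left
tape 1: place 189 GB, 144 GB left
tape 1: place 134 GB, 10 GB left
tape 2: place 225 GB, 575 GB left
tape 2: place 411 GB, 164 GB left
tape 3: place 197 GB, 603 GB left
tape 3: place 435 GB, 168 GB left
tape 4: place 194 GB, 606 GB left
tape 4: place 474 GB, 132 GB left
tape 5: place 598 GB, 202 GB left
tape 6: place 536 GB, 264 GB left
tape 7: place 539 GB, 261 GB left
tape 8: place 547 GB, 253 GB left
tape 5: place 202 GB, 0 GB left
tape 6: place 188 GB, 76 GB left
tape 9: place 425 GB, 375 GB left
tape 10: place 413 GB, 387 GB left
Final tapes: [467,189,134] [225,411] [197,435] [194,474] [598,202] [536,188] [539] [547] [425] [413].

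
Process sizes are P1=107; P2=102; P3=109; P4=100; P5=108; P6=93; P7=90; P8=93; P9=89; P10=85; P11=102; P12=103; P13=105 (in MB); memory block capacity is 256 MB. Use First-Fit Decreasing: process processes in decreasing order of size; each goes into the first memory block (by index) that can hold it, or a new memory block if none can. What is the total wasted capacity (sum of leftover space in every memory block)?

Sorted descending: 109, 108, 107, 105, 103, 102, 102, 100, 93, 93, 90, 89, 85.
109 MB → memory block 1 (remaining 147 MB)
108 MB → memory block 1 (remaining 39 MB)
107 MB → memory block 2 (remaining 149 MB)
105 MB → memory block 2 (remaining 44 MB)
103 MB → memory block 3 (remaining 153 MB)
102 MB → memory block 3 (remaining 51 MB)
102 MB → memory block 4 (remaining 154 MB)
100 MB → memory block 4 (remaining 54 MB)
93 MB → memory block 5 (remaining 163 MB)
93 MB → memory block 5 (remaining 70 MB)
90 MB → memory block 6 (remaining 166 MB)
89 MB → memory block 6 (remaining 77 MB)
85 MB → memory block 7 (remaining 171 MB)
7 memory blocks × 256 MB = 1792 MB; used 1286 MB; unused 506 MB.

506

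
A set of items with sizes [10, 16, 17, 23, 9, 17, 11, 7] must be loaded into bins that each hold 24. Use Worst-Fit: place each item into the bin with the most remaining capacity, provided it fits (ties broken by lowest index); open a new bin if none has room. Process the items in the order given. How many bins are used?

6

10 → bin 1 (remaining 14)
16 → bin 2 (remaining 8)
17 → bin 3 (remaining 7)
23 → bin 4 (remaining 1)
9 → bin 1 (remaining 5)
17 → bin 5 (remaining 7)
11 → bin 6 (remaining 13)
7 → bin 6 (remaining 6)
Final bins: [10,9] [16] [17] [23] [17] [11,7].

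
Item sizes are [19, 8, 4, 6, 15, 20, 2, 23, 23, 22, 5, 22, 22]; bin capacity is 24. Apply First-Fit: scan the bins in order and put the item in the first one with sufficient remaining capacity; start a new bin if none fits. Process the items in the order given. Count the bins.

19 → bin 1 (remaining 5)
8 → bin 2 (remaining 16)
4 → bin 1 (remaining 1)
6 → bin 2 (remaining 10)
15 → bin 3 (remaining 9)
20 → bin 4 (remaining 4)
2 → bin 2 (remaining 8)
23 → bin 5 (remaining 1)
23 → bin 6 (remaining 1)
22 → bin 7 (remaining 2)
5 → bin 2 (remaining 3)
22 → bin 8 (remaining 2)
22 → bin 9 (remaining 2)
Final bins: [19,4] [8,6,2,5] [15] [20] [23] [23] [22] [22] [22].

9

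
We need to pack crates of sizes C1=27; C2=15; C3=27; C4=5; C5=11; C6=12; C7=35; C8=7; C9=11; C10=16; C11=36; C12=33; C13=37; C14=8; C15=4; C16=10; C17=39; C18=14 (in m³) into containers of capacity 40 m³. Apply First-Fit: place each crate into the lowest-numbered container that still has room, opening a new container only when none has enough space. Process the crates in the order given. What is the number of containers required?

container 1: place C1 (27 m³), 13 m³ left
container 2: place C2 (15 m³), 25 m³ left
container 3: place C3 (27 m³), 13 m³ left
container 1: place C4 (5 m³), 8 m³ left
container 2: place C5 (11 m³), 14 m³ left
container 2: place C6 (12 m³), 2 m³ left
container 4: place C7 (35 m³), 5 m³ left
container 1: place C8 (7 m³), 1 m³ left
container 3: place C9 (11 m³), 2 m³ left
container 5: place C10 (16 m³), 24 m³ left
container 6: place C11 (36 m³), 4 m³ left
container 7: place C12 (33 m³), 7 m³ left
container 8: place C13 (37 m³), 3 m³ left
container 5: place C14 (8 m³), 16 m³ left
container 4: place C15 (4 m³), 1 m³ left
container 5: place C16 (10 m³), 6 m³ left
container 9: place C17 (39 m³), 1 m³ left
container 10: place C18 (14 m³), 26 m³ left
Final containers: [27,5,7] [15,11,12] [27,11] [35,4] [16,8,10] [36] [33] [37] [39] [14].

10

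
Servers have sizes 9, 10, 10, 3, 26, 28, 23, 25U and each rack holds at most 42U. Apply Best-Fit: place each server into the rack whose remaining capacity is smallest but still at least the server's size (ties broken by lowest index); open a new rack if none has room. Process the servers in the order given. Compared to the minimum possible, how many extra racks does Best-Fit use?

1

Best-Fit: [9,10,10,3] [26] [28] [23] [25] → 5 racks.
Total size 134U; any packing needs at least ⌈134/42⌉ = 4 racks.
An optimal packing achieves that bound: [28,10,3] [26,10] [25,9] [23] → 4 racks.
Excess: 5 − 4 = 1.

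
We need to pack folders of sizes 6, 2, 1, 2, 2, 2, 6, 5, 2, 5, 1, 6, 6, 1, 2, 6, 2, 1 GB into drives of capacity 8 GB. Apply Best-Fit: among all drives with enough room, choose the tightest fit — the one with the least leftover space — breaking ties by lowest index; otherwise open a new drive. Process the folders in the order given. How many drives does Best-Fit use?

6 GB → drive 1 (remaining 2 GB)
2 GB → drive 1 (remaining 0 GB)
1 GB → drive 2 (remaining 7 GB)
2 GB → drive 2 (remaining 5 GB)
2 GB → drive 2 (remaining 3 GB)
2 GB → drive 2 (remaining 1 GB)
6 GB → drive 3 (remaining 2 GB)
5 GB → drive 4 (remaining 3 GB)
2 GB → drive 3 (remaining 0 GB)
5 GB → drive 5 (remaining 3 GB)
1 GB → drive 2 (remaining 0 GB)
6 GB → drive 6 (remaining 2 GB)
6 GB → drive 7 (remaining 2 GB)
1 GB → drive 6 (remaining 1 GB)
2 GB → drive 7 (remaining 0 GB)
6 GB → drive 8 (remaining 2 GB)
2 GB → drive 8 (remaining 0 GB)
1 GB → drive 6 (remaining 0 GB)

8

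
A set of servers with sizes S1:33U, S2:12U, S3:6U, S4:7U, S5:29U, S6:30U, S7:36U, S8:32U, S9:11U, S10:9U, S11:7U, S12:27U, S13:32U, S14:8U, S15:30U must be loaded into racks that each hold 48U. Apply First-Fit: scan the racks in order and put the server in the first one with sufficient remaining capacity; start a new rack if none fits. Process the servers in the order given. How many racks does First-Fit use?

Put S1 (33U) in rack 1; 15U remain.
Put S2 (12U) in rack 1; 3U remain.
Put S3 (6U) in rack 2; 42U remain.
Put S4 (7U) in rack 2; 35U remain.
Put S5 (29U) in rack 2; 6U remain.
Put S6 (30U) in rack 3; 18U remain.
Put S7 (36U) in rack 4; 12U remain.
Put S8 (32U) in rack 5; 16U remain.
Put S9 (11U) in rack 3; 7U remain.
Put S10 (9U) in rack 4; 3U remain.
Put S11 (7U) in rack 3; 0U remain.
Put S12 (27U) in rack 6; 21U remain.
Put S13 (32U) in rack 7; 16U remain.
Put S14 (8U) in rack 5; 8U remain.
Put S15 (30U) in rack 8; 18U remain.
Final racks: [33,12] [6,7,29] [30,11,7] [36,9] [32,8] [27] [32] [30].

8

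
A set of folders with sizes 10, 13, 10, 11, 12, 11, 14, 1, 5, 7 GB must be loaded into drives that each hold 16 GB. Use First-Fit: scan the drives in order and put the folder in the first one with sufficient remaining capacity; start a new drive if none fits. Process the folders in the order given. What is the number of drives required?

10 GB → drive 1 (remaining 6 GB)
13 GB → drive 2 (remaining 3 GB)
10 GB → drive 3 (remaining 6 GB)
11 GB → drive 4 (remaining 5 GB)
12 GB → drive 5 (remaining 4 GB)
11 GB → drive 6 (remaining 5 GB)
14 GB → drive 7 (remaining 2 GB)
1 GB → drive 1 (remaining 5 GB)
5 GB → drive 1 (remaining 0 GB)
7 GB → drive 8 (remaining 9 GB)
Final drives: [10,1,5] [13] [10] [11] [12] [11] [14] [7].

8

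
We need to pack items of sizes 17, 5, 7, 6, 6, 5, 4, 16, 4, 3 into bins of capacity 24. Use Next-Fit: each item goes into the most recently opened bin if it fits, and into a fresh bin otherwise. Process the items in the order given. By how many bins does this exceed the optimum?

0

Next-Fit: [17,5] [7,6,6,5] [4,16,4] [3] → 4 bins.
Total size 73; any packing needs at least ⌈73/24⌉ = 4 bins.
So 4 is already optimal.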